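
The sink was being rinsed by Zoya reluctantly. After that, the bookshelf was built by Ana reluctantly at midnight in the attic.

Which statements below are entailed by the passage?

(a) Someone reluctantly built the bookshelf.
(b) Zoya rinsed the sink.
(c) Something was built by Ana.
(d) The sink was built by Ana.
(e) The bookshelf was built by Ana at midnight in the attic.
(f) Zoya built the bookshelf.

(a), (b), (c), (e)

(a) Entailed — the original entails any weakening of itself; this just drops 'at midnight', 'in the attic' and generalizes the agent.
(b) Entailed — 'rinse' is an activity; 'was rinsing' entails that some rinsing happened, so 'rinsed' holds.
(c) Entailed — the original entails any weakening of itself; this just drops 'at midnight', 'in the attic', 'reluctantly' and generalizes the patient.
(d) Not entailed — Ana built the bookshelf, not the sink; the sink belongs to the rinsing event.
(e) Entailed — dropping 'reluctantly' leaves a sub-description the original still satisfies.
(f) Not entailed — the passage has Ana building the bookshelf, not Zoya.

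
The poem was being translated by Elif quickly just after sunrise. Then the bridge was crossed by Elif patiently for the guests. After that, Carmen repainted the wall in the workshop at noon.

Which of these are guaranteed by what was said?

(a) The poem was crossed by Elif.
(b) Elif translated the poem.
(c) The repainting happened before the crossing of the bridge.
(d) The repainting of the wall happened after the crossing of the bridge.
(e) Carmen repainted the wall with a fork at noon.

(a) Not entailed — Elif crossed the bridge, not the poem; the poem belongs to the translating event.
(b) Not entailed — 'was translating' is progressive on an accomplishment; it does not entail the completed 'translated'.
(c) Not entailed — the narrative places the crossing before the repainting, not after.
(d) Entailed — the narrative places the crossing before the repainting.
(e) Not entailed — 'with a fork' adds information not in the original event.

(d)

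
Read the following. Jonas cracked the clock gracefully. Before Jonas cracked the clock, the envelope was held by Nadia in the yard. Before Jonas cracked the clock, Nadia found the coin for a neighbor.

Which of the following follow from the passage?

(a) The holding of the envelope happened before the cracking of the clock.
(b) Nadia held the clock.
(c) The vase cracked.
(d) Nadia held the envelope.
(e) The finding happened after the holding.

(a) Entailed — the narrative places the holding before the cracking.
(b) Not entailed — Nadia held the envelope, not the clock; the clock belongs to the cracking event.
(c) Not entailed — the clock is what cracked, not the vase.
(d) Entailed — this follows by dropping conjuncts from the holding event's description.
(e) Not entailed — the narrative doesn't order the holding relative to the finding.

(a), (d)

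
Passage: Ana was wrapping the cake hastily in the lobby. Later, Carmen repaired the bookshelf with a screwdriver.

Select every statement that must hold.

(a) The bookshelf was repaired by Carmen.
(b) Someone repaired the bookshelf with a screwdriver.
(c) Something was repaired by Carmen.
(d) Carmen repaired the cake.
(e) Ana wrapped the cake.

(a) Entailed — every conjunct here is already in the original repairing event.
(b) Entailed — the original entails any weakening of itself; this just generalizes the agent.
(c) Entailed — dropping 'with a screwdriver' and generalizing the patient leaves a sub-description the original still satisfies.
(d) Not entailed — Carmen repaired the bookshelf, not the cake; the cake belongs to the wrapping event.
(e) Not entailed — 'was wrapping' is progressive on an accomplishment; it does not entail the completed 'wrapped'.

(a), (b), (c)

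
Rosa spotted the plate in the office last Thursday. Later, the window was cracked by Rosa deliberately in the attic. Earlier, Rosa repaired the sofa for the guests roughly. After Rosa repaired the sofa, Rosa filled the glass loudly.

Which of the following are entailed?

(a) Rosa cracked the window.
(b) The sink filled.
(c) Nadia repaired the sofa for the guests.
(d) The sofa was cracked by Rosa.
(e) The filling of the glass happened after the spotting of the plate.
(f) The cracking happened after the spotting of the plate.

(a) Entailed — dropping 'deliberately', 'in the attic' leaves a sub-description the original still satisfies.
(b) Not entailed — the glass is what filled, not the sink.
(c) Not entailed — the passage has Rosa repairing the sofa, not Nadia.
(d) Not entailed — Rosa cracked the window, not the sofa; the sofa belongs to the repairing event.
(e) Not entailed — the narrative doesn't order the spotting relative to the filling.
(f) Entailed — the narrative places the spotting before the cracking.

(a), (f)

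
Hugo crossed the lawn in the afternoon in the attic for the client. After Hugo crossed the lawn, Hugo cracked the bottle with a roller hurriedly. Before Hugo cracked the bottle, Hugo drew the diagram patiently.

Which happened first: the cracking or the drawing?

the drawing

The connectives place the drawing before the cracking.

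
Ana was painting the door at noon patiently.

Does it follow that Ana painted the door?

'was painting' is progressive; for an accomplishment like 'paint the door', it doesn't entail completion.

no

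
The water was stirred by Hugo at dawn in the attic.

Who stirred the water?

Hugo

'Hugo' marks the agent of the stirring event.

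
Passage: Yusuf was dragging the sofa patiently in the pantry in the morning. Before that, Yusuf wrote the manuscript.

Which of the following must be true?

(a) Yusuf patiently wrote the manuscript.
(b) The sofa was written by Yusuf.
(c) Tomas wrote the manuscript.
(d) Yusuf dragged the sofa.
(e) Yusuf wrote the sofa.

(a) Not entailed — 'patiently' adds information not in the original event.
(b) Not entailed — Yusuf wrote the manuscript, not the sofa; the sofa belongs to the dragging event.
(c) Not entailed — the passage has Yusuf writing the manuscript, not Tomas.
(d) Entailed — 'drag' is an activity; 'was dragging' entails that some dragging happened, so 'dragged' holds.
(e) Not entailed — Yusuf wrote the manuscript, not the sofa; the sofa belongs to the dragging event.

(d)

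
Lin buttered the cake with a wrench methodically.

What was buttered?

'the cake' marks the patient of the buttering event.

the cake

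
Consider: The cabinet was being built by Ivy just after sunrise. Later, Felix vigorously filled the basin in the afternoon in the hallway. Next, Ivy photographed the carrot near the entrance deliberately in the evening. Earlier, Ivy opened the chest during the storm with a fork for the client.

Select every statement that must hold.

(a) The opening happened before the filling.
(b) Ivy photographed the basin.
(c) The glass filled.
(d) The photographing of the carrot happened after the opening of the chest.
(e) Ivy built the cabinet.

(d)

(a) Not entailed — the narrative doesn't order the opening relative to the filling.
(b) Not entailed — Ivy photographed the carrot, not the basin; the basin belongs to the filling event.
(c) Not entailed — the basin is what filled, not the glass.
(d) Entailed — the narrative places the opening before the photographing.
(e) Not entailed — 'was building' is progressive on an accomplishment; it does not entail the completed 'built'.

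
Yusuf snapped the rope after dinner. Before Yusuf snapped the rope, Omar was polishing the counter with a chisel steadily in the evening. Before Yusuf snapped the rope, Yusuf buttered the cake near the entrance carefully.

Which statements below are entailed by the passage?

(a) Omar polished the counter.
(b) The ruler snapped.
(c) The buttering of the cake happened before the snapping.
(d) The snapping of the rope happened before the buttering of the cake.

(a) Entailed — 'polish' is an activity; 'was polishing' entails that some polishing happened, so 'polished' holds.
(b) Not entailed — the rope is what snapped, not the ruler.
(c) Entailed — the narrative places the buttering before the snapping.
(d) Not entailed — the narrative places the buttering before the snapping, not after.

(a), (c)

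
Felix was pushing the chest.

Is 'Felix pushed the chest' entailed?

'push' is atelic; if Felix was pushing the chest, then Felix pushed the chest (for some time).

yes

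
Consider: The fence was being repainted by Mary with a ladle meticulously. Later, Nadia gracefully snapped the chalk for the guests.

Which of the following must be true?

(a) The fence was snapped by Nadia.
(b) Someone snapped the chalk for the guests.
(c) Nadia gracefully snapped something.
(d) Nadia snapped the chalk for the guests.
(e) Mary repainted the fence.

(b), (c), (d)

(a) Not entailed — Nadia snapped the chalk, not the fence; the fence belongs to the repainting event.
(b) Entailed — every conjunct here is already in the original snapping event.
(c) Entailed — the original entails any weakening of itself; this just drops 'for the guests' and generalizes the patient.
(d) Entailed — every conjunct here is already in the original snapping event.
(e) Not entailed — 'was repainting' is progressive on an accomplishment; it does not entail the completed 'repainted'.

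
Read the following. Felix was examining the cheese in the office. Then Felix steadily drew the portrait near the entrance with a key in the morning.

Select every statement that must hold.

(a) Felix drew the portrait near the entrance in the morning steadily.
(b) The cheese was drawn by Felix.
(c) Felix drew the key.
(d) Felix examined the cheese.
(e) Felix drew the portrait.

(a) Entailed — this follows by dropping conjuncts from the drawing event's description.
(b) Not entailed — Felix drew the portrait, not the cheese; the cheese belongs to the examining event.
(c) Not entailed — the key is the instrument, not what was drawn.
(d) Entailed — 'examine' is an activity; 'was examining' entails that some examining happened, so 'examined' holds.
(e) Entailed — the original entails any weakening of itself; this just drops 'near the entrance', 'steadily', 'in the morning', 'with a key'.

(a), (d), (e)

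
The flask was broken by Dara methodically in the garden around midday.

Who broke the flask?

'Dara' marks the agent of the breaking event.

Dara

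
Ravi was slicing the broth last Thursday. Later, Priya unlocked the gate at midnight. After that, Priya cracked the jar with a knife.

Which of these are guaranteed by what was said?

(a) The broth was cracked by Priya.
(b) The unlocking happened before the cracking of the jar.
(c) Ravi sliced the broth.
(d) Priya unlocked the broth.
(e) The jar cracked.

(b), (e)

(a) Not entailed — Priya cracked the jar, not the broth; the broth belongs to the slicing event.
(b) Entailed — the narrative places the unlocking before the cracking.
(c) Not entailed — 'was slicing' is progressive on an accomplishment; it does not entail the completed 'sliced'.
(d) Not entailed — Priya unlocked the gate, not the broth; the broth belongs to the slicing event.
(e) Entailed — 'Priya cracked the jar' is causative; it entails the inchoative 'the jar cracked'.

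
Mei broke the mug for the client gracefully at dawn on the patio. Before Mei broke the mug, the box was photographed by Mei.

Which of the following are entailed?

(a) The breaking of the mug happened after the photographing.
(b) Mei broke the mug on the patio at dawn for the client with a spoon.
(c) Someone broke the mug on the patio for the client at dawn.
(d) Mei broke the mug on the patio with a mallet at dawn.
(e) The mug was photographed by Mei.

(a), (c)

(a) Entailed — the narrative places the photographing before the breaking.
(b) Not entailed — 'with a spoon' adds information not in the original event.
(c) Entailed — every conjunct here is already in the original breaking event.
(d) Not entailed — 'with a mallet' adds information not in the original event.
(e) Not entailed — Mei photographed the box, not the mug; the mug belongs to the breaking event.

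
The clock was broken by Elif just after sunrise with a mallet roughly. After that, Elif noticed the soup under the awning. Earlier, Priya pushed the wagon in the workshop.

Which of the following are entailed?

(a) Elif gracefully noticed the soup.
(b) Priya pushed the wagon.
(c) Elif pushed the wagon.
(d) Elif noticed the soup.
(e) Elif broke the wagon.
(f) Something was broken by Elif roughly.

(a) Not entailed — 'gracefully' adds information not in the original event.
(b) Entailed — every conjunct here is already in the original pushing event.
(c) Not entailed — the passage has Priya pushing the wagon, not Elif.
(d) Entailed — the original entails any weakening of itself; this just drops 'under the awning'.
(e) Not entailed — Elif broke the clock, not the wagon; the wagon belongs to the pushing event.
(f) Entailed — every conjunct here is already in the original breaking event.

(b), (d), (f)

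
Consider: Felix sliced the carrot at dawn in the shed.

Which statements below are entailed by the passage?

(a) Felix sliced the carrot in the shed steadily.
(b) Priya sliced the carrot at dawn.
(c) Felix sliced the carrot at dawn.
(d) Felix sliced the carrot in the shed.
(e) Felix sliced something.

(a) Not entailed — 'steadily' adds information not in the original event.
(b) Not entailed — the passage has Felix slicing the carrot, not Priya.
(c) Entailed — every conjunct here is already in the original slicing event.
(d) Entailed — dropping 'at dawn' leaves a sub-description the original still satisfies.
(e) Entailed — dropping 'in the shed', 'at dawn' and generalizing the patient leaves a sub-description the original still satisfies.

(c), (d), (e)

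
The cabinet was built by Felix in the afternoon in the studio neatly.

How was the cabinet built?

'neatly' marks the manner of the building event.

neatly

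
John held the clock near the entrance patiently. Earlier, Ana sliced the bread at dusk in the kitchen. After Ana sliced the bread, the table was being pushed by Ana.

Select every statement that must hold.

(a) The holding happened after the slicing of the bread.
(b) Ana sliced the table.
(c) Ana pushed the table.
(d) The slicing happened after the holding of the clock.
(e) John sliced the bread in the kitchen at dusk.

(a) Entailed — the narrative places the slicing before the holding.
(b) Not entailed — Ana sliced the bread, not the table; the table belongs to the pushing event.
(c) Entailed — 'push' is an activity; 'was pushing' entails that some pushing happened, so 'pushed' holds.
(d) Not entailed — the narrative places the slicing before the holding, not after.
(e) Not entailed — the passage has Ana slicing the bread, not John.

(a), (c)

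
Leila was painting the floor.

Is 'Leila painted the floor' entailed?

no

'was painting' is progressive; for an accomplishment like 'paint the floor', it doesn't entail completion.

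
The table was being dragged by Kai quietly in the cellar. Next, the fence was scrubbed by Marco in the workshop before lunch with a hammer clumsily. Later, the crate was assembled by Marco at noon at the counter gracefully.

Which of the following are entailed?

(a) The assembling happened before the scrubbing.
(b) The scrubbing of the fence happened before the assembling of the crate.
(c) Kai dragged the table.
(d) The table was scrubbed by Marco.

(b), (c)

(a) Not entailed — the narrative places the scrubbing before the assembling, not after.
(b) Entailed — the narrative places the scrubbing before the assembling.
(c) Entailed — 'drag' is an activity; 'was dragging' entails that some dragging happened, so 'dragged' holds.
(d) Not entailed — Marco scrubbed the fence, not the table; the table belongs to the dragging event.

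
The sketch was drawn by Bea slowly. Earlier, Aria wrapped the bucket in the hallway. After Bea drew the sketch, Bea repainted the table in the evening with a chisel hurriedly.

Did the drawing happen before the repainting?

The narrative orders the drawing before the repainting.

yes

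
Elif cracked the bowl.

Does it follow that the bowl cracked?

yes

'Elif cracked the bowl' is the causative; it entails the inchoative 'the bowl cracked'.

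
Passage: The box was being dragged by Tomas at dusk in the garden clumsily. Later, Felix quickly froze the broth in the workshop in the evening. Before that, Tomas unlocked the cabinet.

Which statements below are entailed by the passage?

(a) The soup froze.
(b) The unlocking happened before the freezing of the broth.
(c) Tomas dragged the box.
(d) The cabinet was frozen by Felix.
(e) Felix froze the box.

(a) Not entailed — the broth is what froze, not the soup.
(b) Entailed — the narrative places the unlocking before the freezing.
(c) Entailed — 'drag' is an activity; 'was dragging' entails that some dragging happened, so 'dragged' holds.
(d) Not entailed — Felix froze the broth, not the cabinet; the cabinet belongs to the unlocking event.
(e) Not entailed — Felix froze the broth, not the box; the box belongs to the dragging event.

(b), (c)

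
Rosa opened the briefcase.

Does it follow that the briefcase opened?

yes

'Rosa opened the briefcase' is the causative; it entails the inchoative 'the briefcase opened'.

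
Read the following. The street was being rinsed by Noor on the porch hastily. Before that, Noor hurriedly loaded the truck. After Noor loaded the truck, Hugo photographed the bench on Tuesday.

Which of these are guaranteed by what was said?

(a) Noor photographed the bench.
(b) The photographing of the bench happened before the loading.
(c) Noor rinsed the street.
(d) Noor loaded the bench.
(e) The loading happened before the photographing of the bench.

(c), (e)

(a) Not entailed — the passage has Hugo photographing the bench, not Noor.
(b) Not entailed — the narrative places the loading before the photographing, not after.
(c) Entailed — 'rinse' is an activity; 'was rinsing' entails that some rinsing happened, so 'rinsed' holds.
(d) Not entailed — Noor loaded the truck, not the bench; the bench belongs to the photographing event.
(e) Entailed — the narrative places the loading before the photographing.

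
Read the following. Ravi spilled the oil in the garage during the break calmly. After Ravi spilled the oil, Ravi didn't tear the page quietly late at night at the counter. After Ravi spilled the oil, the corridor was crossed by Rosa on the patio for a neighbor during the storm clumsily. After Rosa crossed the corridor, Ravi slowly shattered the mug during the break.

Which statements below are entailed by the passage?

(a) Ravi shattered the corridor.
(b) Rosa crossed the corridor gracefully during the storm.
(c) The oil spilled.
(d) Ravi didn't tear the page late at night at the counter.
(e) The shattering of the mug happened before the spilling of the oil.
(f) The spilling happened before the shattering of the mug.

(c), (f)

(a) Not entailed — Ravi shattered the mug, not the corridor; the corridor belongs to the crossing event.
(b) Not entailed — 'gracefully' adds a manner not in (and inconsistent with) the original.
(c) Entailed — 'Ravi spilled the oil' is causative; it entails the inchoative 'the oil spilled'.
(d) Not entailed — dropping 'quietly' under negation is not valid — the original leaves open that Ravi tore the page some other way.
(e) Not entailed — the narrative places the spilling before the shattering, not after.
(f) Entailed — the narrative places the spilling before the shattering.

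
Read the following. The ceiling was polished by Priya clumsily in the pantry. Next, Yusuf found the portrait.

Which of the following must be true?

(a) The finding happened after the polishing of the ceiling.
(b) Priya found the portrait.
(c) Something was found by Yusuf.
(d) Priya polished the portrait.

(a), (c)

(a) Entailed — the narrative places the polishing before the finding.
(b) Not entailed — the passage has Yusuf finding the portrait, not Priya.
(c) Entailed — generalizing the patient leaves a sub-description the original still satisfies.
(d) Not entailed — Priya polished the ceiling, not the portrait; the portrait belongs to the finding event.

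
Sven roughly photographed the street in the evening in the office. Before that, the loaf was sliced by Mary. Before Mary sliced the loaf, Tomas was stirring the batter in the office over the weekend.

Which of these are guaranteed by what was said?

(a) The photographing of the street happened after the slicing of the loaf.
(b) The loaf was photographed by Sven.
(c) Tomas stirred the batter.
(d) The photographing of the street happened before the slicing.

(a) Entailed — the narrative places the slicing before the photographing.
(b) Not entailed — Sven photographed the street, not the loaf; the loaf belongs to the slicing event.
(c) Entailed — 'stir' is an activity; 'was stirring' entails that some stirring happened, so 'stirred' holds.
(d) Not entailed — the narrative places the slicing before the photographing, not after.

(a), (c)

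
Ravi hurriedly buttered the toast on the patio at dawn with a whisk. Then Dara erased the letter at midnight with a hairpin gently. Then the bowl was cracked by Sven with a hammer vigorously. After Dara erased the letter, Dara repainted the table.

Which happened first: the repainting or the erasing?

The connectives place the erasing before the repainting.

the erasing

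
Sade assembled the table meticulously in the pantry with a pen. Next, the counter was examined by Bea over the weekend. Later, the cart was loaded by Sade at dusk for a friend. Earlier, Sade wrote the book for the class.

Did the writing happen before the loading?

The narrative orders the writing before the loading.

yes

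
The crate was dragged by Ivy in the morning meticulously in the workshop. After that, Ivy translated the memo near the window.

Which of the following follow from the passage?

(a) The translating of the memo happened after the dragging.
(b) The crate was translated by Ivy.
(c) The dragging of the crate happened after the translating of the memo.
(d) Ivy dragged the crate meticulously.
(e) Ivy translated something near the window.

(a), (d), (e)

(a) Entailed — the narrative places the dragging before the translating.
(b) Not entailed — Ivy translated the memo, not the crate; the crate belongs to the dragging event.
(c) Not entailed — the narrative places the dragging before the translating, not after.
(d) Entailed — this follows by dropping conjuncts from the dragging event's description.
(e) Entailed — the original entails any weakening of itself; this just generalizes the patient.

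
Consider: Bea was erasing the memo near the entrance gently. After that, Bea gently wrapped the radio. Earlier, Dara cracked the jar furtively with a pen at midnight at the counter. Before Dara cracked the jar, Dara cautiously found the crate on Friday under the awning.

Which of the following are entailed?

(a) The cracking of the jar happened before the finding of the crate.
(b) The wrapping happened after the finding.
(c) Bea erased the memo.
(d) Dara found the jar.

(a) Not entailed — the narrative places the finding before the cracking, not after.
(b) Entailed — the narrative places the finding before the wrapping.
(c) Not entailed — 'was erasing' is progressive on an accomplishment; it does not entail the completed 'erased'.
(d) Not entailed — Dara found the crate, not the jar; the jar belongs to the cracking event.

(b)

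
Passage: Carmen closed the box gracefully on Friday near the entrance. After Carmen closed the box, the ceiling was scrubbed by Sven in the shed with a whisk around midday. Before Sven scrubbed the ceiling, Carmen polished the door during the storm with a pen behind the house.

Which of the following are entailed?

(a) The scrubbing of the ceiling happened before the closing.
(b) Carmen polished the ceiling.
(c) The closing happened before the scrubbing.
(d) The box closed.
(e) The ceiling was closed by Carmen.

(a) Not entailed — the narrative places the closing before the scrubbing, not after.
(b) Not entailed — Carmen polished the door, not the ceiling; the ceiling belongs to the scrubbing event.
(c) Entailed — the narrative places the closing before the scrubbing.
(d) Entailed — 'Carmen closed the box' is causative; it entails the inchoative 'the box closed'.
(e) Not entailed — Carmen closed the box, not the ceiling; the ceiling belongs to the scrubbing event.

(c), (d)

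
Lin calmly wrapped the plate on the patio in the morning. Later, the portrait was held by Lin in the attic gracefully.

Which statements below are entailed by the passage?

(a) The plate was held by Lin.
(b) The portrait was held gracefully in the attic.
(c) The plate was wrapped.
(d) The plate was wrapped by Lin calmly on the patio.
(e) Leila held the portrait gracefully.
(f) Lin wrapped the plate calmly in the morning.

(a) Not entailed — Lin held the portrait, not the plate; the plate belongs to the wrapping event.
(b) Entailed — generalizing the agent leaves a sub-description the original still satisfies.
(c) Entailed — every conjunct here is already in the original wrapping event.
(d) Entailed — the original entails any weakening of itself; this just drops 'in the morning'.
(e) Not entailed — the passage has Lin holding the portrait, not Leila.
(f) Entailed — every conjunct here is already in the original wrapping event.

(b), (c), (d), (f)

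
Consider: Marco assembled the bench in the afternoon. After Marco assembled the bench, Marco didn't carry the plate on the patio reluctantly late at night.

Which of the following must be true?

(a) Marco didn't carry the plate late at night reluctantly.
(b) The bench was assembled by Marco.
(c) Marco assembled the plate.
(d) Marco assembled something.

(b), (d)

(a) Not entailed — dropping 'on the patio' under negation is not valid — the original leaves open that Marco carried the plate some other way.
(b) Entailed — the original entails any weakening of itself; this just drops 'in the afternoon'.
(c) Not entailed — Marco assembled the bench, not the plate; the plate belongs to the carrying event.
(d) Entailed — the original entails any weakening of itself; this just drops 'in the afternoon' and generalizes the patient.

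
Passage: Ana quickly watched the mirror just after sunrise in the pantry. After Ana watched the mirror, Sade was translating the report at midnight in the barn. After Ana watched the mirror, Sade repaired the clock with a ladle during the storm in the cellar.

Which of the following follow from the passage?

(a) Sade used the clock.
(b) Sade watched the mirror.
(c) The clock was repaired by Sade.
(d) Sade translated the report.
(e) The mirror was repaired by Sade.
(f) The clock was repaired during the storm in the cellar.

(a) Not entailed — the clock is the patient, not an instrument — Sade used a ladle.
(b) Not entailed — the passage has Ana watching the mirror, not Sade.
(c) Entailed — every conjunct here is already in the original repairing event.
(d) Not entailed — 'was translating' is progressive on an accomplishment; it does not entail the completed 'translated'.
(e) Not entailed — Sade repaired the clock, not the mirror; the mirror belongs to the watching event.
(f) Entailed — every conjunct here is already in the original repairing event.

(c), (f)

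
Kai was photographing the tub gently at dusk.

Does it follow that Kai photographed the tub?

no

'was photographing' is progressive; for an accomplishment like 'photograph the tub', it doesn't entail completion.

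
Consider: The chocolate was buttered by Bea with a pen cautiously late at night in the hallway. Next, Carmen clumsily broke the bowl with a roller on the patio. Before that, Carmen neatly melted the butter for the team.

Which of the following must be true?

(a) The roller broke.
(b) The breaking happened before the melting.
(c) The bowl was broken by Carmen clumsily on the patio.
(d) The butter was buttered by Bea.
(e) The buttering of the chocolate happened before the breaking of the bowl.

(c), (e)

(a) Not entailed — the bowl is what broke, not the roller.
(b) Not entailed — the narrative places the melting before the breaking, not after.
(c) Entailed — the original entails any weakening of itself; this just drops 'with a roller'.
(d) Not entailed — Bea buttered the chocolate, not the butter; the butter belongs to the melting event.
(e) Entailed — the narrative places the buttering before the breaking.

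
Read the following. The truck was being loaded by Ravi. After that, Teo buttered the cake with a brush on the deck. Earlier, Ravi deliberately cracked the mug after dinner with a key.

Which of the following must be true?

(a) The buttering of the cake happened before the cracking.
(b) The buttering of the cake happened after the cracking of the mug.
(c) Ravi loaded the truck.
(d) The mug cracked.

(b), (d)

(a) Not entailed — the narrative places the cracking before the buttering, not after.
(b) Entailed — the narrative places the cracking before the buttering.
(c) Not entailed — 'was loading' is progressive on an accomplishment; it does not entail the completed 'loaded'.
(d) Entailed — 'Ravi cracked the mug' is causative; it entails the inchoative 'the mug cracked'.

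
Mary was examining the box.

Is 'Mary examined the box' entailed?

'examine' is atelic; if Mary was examining the box, then Mary examined the box (for some time).

yes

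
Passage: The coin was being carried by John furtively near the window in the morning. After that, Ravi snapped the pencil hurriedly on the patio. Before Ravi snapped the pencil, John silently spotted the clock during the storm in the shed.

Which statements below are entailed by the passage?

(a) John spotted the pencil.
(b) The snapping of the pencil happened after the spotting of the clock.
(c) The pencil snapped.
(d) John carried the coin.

(a) Not entailed — John spotted the clock, not the pencil; the pencil belongs to the snapping event.
(b) Entailed — the narrative places the spotting before the snapping.
(c) Entailed — 'Ravi snapped the pencil' is causative; it entails the inchoative 'the pencil snapped'.
(d) Entailed — 'carry' is an activity; 'was carrying' entails that some carrying happened, so 'carried' holds.

(b), (c), (d)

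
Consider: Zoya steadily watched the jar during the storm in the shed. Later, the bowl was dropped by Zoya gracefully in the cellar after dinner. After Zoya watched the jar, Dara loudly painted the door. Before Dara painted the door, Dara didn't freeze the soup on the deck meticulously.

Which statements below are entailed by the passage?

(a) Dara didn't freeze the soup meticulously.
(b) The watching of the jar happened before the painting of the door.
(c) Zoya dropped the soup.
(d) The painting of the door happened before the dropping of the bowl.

(a) Not entailed — dropping 'on the deck' under negation is not valid — the original leaves open that Dara froze the soup some other way.
(b) Entailed — the narrative places the watching before the painting.
(c) Not entailed — Zoya dropped the bowl, not the soup; the soup belongs to the freezing event.
(d) Not entailed — the narrative doesn't order the painting relative to the dropping.

(b)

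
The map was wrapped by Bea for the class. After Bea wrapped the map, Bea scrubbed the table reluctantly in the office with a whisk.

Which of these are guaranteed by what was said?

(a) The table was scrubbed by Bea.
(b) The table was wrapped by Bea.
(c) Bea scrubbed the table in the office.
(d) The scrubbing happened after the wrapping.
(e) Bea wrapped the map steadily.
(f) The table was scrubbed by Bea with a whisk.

(a) Entailed — dropping 'reluctantly', 'with a whisk', 'in the office' leaves a sub-description the original still satisfies.
(b) Not entailed — Bea wrapped the map, not the table; the table belongs to the scrubbing event.
(c) Entailed — every conjunct here is already in the original scrubbing event.
(d) Entailed — the narrative places the wrapping before the scrubbing.
(e) Not entailed — 'steadily' adds information not in the original event.
(f) Entailed — the original entails any weakening of itself; this just drops 'reluctantly', 'in the office'.

(a), (c), (d), (f)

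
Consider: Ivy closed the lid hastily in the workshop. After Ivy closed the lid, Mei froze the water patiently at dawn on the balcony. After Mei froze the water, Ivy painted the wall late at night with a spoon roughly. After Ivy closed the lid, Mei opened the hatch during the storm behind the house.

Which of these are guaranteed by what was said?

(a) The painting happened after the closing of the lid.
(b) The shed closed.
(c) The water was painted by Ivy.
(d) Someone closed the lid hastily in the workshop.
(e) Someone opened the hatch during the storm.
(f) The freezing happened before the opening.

(a) Entailed — the narrative places the closing before the painting.
(b) Not entailed — the lid is what closed, not the shed.
(c) Not entailed — Ivy painted the wall, not the water; the water belongs to the freezing event.
(d) Entailed — generalizing the agent leaves a sub-description the original still satisfies.
(e) Entailed — dropping 'behind the house' and generalizing the agent leaves a sub-description the original still satisfies.
(f) Not entailed — the narrative doesn't order the freezing relative to the opening.

(a), (d), (e)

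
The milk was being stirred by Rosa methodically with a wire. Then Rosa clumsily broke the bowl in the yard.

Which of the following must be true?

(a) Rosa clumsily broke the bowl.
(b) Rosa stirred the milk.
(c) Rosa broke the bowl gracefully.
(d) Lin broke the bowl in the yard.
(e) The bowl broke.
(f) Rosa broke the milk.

(a) Entailed — dropping 'in the yard' leaves a sub-description the original still satisfies.
(b) Entailed — 'stir' is an activity; 'was stirring' entails that some stirring happened, so 'stirred' holds.
(c) Not entailed — 'gracefully' adds a manner not in (and inconsistent with) the original.
(d) Not entailed — the passage has Rosa breaking the bowl, not Lin.
(e) Entailed — 'Rosa broke the bowl' is causative; it entails the inchoative 'the bowl broke'.
(f) Not entailed — Rosa broke the bowl, not the milk; the milk belongs to the stirring event.

(a), (b), (e)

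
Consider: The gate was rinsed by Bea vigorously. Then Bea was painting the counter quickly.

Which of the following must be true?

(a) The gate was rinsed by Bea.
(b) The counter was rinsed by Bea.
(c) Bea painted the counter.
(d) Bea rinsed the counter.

(a)

(a) Entailed — the original entails any weakening of itself; this just drops 'vigorously'.
(b) Not entailed — Bea rinsed the gate, not the counter; the counter belongs to the painting event.
(c) Not entailed — 'was painting' is progressive on an accomplishment; it does not entail the completed 'painted'.
(d) Not entailed — Bea rinsed the gate, not the counter; the counter belongs to the painting event.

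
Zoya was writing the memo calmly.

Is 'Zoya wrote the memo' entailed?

no

'was writing' is progressive; for an accomplishment like 'write the memo', it doesn't entail completion.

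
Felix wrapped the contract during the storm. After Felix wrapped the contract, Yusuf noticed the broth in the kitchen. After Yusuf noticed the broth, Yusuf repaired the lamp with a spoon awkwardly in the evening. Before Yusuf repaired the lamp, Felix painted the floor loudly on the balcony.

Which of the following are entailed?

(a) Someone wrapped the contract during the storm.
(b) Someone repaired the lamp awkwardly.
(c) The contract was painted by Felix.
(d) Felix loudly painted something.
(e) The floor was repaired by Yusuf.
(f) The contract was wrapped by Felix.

(a) Entailed — generalizing the agent leaves a sub-description the original still satisfies.
(b) Entailed — the original entails any weakening of itself; this just drops 'in the evening', 'with a spoon' and generalizes the agent.
(c) Not entailed — Felix painted the floor, not the contract; the contract belongs to the wrapping event.
(d) Entailed — every conjunct here is already in the original painting event.
(e) Not entailed — Yusuf repaired the lamp, not the floor; the floor belongs to the painting event.
(f) Entailed — the original entails any weakening of itself; this just drops 'during the storm'.

(a), (b), (d), (f)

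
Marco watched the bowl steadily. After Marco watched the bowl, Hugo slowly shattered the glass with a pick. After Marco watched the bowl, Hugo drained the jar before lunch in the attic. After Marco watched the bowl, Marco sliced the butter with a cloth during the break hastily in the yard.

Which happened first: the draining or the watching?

the watching

The connectives place the watching before the draining.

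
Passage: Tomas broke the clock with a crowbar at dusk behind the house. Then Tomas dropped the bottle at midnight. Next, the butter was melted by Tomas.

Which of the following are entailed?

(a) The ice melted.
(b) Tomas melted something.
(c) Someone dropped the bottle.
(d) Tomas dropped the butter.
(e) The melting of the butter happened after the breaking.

(a) Not entailed — the butter is what melted, not the ice.
(b) Entailed — this follows by dropping conjuncts from the melting event's description.
(c) Entailed — every conjunct here is already in the original dropping event.
(d) Not entailed — Tomas dropped the bottle, not the butter; the butter belongs to the melting event.
(e) Entailed — the narrative places the breaking before the melting.

(b), (c), (e)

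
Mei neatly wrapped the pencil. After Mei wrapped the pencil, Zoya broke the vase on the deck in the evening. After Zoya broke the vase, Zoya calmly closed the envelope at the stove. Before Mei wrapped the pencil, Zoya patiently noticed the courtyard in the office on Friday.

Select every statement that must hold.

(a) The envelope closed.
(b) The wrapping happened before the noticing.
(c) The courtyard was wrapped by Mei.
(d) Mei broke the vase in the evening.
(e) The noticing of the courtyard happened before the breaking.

(a) Entailed — 'Zoya closed the envelope' is causative; it entails the inchoative 'the envelope closed'.
(b) Not entailed — the narrative places the noticing before the wrapping, not after.
(c) Not entailed — Mei wrapped the pencil, not the courtyard; the courtyard belongs to the noticing event.
(d) Not entailed — the passage has Zoya breaking the vase, not Mei.
(e) Entailed — the narrative places the noticing before the breaking.

(a), (e)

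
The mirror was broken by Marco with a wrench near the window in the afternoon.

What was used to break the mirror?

a wrench

'with a wrench' marks the instrument of the breaking event.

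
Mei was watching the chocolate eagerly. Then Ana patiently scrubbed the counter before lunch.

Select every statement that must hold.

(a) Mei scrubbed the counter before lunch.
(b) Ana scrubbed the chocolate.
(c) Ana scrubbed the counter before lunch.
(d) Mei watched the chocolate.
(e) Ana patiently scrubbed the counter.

(a) Not entailed — the passage has Ana scrubbing the counter, not Mei.
(b) Not entailed — Ana scrubbed the counter, not the chocolate; the chocolate belongs to the watching event.
(c) Entailed — every conjunct here is already in the original scrubbing event.
(d) Entailed — 'watch' is an activity; 'was watching' entails that some watching happened, so 'watched' holds.
(e) Entailed — every conjunct here is already in the original scrubbing event.

(c), (d), (e)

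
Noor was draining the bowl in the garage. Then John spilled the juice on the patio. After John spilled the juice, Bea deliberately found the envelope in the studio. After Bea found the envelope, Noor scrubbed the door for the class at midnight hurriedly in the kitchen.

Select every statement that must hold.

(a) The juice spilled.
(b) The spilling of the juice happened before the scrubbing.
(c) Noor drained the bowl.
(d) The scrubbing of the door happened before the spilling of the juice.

(a), (b)

(a) Entailed — 'John spilled the juice' is causative; it entails the inchoative 'the juice spilled'.
(b) Entailed — the narrative places the spilling before the scrubbing.
(c) Not entailed — 'was draining' is progressive on an accomplishment; it does not entail the completed 'drained'.
(d) Not entailed — the narrative places the spilling before the scrubbing, not after.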